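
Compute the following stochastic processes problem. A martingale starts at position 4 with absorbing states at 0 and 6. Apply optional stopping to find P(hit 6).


By optional stopping theorem: E(M at tau) = M(0) = 4
P(hit 6)*6 + P(hit 0)*0 = 4
P(hit 6) = (4 - 0)/(6 - 0) = 2/3 = 0.6667

0.6667


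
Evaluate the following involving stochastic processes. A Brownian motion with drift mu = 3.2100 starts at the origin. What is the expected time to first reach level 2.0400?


Expected first passage time = a/mu
= 2.0400/3.2100
= 0.6355

0.6355


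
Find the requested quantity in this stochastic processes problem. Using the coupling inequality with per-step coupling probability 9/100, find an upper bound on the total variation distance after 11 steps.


TV distance bound <= (1-delta)^n
= (1 - 0.0900)^11
= 0.9100^11
= 0.3544

0.3544


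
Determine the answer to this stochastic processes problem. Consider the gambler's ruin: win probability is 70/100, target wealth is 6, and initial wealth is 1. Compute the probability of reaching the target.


Gambler's ruin formula:
r = q/p = 0.3000/0.7000 = 0.4286
P(win) = (1 - r^i)/(1 - r^N)
= (1 - 0.4286^1)/(1 - 0.4286^6)
= 0.5750

0.5750


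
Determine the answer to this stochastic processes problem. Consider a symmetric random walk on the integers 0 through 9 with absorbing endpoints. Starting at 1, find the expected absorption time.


For symmetric RW on 0,...,N with absorbing barriers, E(i) = i*(N-i)
E(1) = 1 * 8 = 8

8


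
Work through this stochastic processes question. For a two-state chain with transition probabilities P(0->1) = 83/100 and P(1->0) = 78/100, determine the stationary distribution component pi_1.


Stationary distribution: pi_0 = p10/(p01+p10), pi_1 = p01/(p01+p10)
p01 = 0.8300, p10 = 0.7800
pi_1 = 0.5155

0.5155


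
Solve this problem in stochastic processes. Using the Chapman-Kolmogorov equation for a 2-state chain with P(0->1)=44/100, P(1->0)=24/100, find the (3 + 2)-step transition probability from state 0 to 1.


P^5 = P^3 * P^2
Computing via matrix multiplication of the transition matrix.
Entry (0,1) of P^5 = 0.6449

0.6449


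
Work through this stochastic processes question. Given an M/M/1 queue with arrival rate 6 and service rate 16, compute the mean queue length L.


rho = 6/16 = 0.3750
L = rho/(1-rho)
= 0.3750/0.6250
= 0.6000

0.6000


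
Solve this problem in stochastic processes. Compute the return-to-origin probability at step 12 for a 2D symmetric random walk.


P = C(12,6)^2 / 4^12
= 924^2 / 16777216
= 853776 / 16777216
= 0.0509

0.0509


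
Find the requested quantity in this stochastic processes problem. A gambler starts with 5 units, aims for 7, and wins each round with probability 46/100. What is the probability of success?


Gambler's ruin formula:
r = q/p = 0.5400/0.4600 = 1.1739
P(win) = (1 - r^i)/(1 - r^N)
= (1 - 1.1739^5)/(1 - 1.1739^7)
= 0.5933

0.5933


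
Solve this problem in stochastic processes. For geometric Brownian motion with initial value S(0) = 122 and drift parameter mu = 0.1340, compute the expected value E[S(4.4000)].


E[S(t)] = S(0) * exp(mu * t)
= 122 * exp(0.1340 * 4.4000)
= 122 * 1.8033
= 219.9986

219.9986


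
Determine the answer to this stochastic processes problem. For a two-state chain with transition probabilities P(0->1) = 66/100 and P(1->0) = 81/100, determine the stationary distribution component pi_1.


Stationary distribution: pi_0 = p10/(p01+p10), pi_1 = p01/(p01+p10)
p01 = 0.6600, p10 = 0.8100
pi_1 = 0.4490

0.4490


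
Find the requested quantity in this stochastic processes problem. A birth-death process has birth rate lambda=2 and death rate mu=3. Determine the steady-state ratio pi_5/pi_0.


For birth-death process, pi_n/pi_0 = (lambda/mu)^n
= (2/3)^5
= 0.1317

0.1317


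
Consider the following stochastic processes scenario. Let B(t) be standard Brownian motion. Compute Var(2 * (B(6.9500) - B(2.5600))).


Var(alpha*(B(t)-B(s))) = alpha^2 * (t-s)
= 2^2 * (6.9500 - 2.5600)
= 4 * 4.3900
= 17.5600

17.5600


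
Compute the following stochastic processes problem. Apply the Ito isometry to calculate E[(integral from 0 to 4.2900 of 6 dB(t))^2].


By Ito isometry: E[(int f dB)^2] = int f^2 dt
= 6^2 * 4.2900
= 36 * 4.2900 = 154.4400

154.4400


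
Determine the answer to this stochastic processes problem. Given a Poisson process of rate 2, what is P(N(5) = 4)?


P(N(t)=k) = (lambda*t)^k * exp(-lambda*t) / k!
lambda*t = 10
= 10^4 * exp(-10) / 4!
= 10000 * 4.5400e-05 / 24
= 0.0189

0.0189


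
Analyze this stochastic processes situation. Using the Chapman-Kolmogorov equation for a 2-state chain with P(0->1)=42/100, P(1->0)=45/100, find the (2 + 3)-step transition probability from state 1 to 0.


P^5 = P^2 * P^3
Computing via matrix multiplication of the transition matrix.
Entry (1,0) of P^5 = 0.5172

0.5172


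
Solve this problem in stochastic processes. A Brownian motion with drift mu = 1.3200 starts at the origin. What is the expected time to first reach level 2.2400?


Expected first passage time = a/mu
= 2.2400/1.3200
= 1.6970

1.6970


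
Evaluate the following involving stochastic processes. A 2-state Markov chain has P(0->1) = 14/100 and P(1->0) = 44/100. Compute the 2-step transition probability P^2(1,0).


Computing P^2 by matrix multiplication.
P = [[0.8600, 0.1400], [0.4400, 0.5600]]
After raising P to the power 2:
P^2(1,0) = 0.6248

0.6248


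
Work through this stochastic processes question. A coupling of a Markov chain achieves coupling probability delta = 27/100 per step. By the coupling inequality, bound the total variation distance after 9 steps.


TV distance bound <= (1-delta)^n
= (1 - 0.2700)^9
= 0.7300^9
= 0.0589

0.0589


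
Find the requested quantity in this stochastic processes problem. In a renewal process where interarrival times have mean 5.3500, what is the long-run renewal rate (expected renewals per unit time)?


Long-run renewal rate = 1/E(X)
= 1/5.3500
= 0.1869

0.1869


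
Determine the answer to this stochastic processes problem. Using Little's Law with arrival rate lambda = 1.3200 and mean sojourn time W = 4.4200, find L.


Little's Law: L = lambda * W
= 1.3200 * 4.4200
= 5.8344

5.8344


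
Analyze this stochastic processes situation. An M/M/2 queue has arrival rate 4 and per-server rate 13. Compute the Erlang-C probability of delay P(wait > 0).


a = lambda/mu = 0.3077
rho = a/c = 0.1538
Erlang-C formula applied:
C(c,a) = 0.0410

0.0410


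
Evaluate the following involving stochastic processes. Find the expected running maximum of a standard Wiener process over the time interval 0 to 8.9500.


E(max B(s)) = sqrt(2t/pi)
= sqrt(2*8.9500/pi)
= sqrt(5.6977)
= 2.3870

2.3870


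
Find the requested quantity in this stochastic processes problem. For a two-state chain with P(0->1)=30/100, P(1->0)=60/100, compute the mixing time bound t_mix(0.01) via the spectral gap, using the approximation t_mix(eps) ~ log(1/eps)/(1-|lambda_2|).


lambda_2 = |1 - p01 - p10| = |1 - 0.3000 - 0.6000| = 0.1000
t_mix ~ log(1/eps)/(1 - |lambda_2|)
= log(100)/(1 - 0.1000) = 4.6052/0.9000
= 5.1169

5.1169


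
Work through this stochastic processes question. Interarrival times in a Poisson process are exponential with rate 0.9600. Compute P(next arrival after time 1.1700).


P(X > t) = exp(-lambda * t)
= exp(-0.9600 * 1.1700)
= exp(-1.1232) = 0.3252

0.3252


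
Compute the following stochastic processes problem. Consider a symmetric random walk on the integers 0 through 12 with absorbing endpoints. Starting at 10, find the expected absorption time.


For symmetric RW on 0,...,N with absorbing barriers, E(i) = i*(N-i)
E(10) = 10 * 2 = 20

20


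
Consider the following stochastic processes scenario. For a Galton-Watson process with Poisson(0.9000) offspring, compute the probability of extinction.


Since mu = 0.9000 <= 1, extinction probability = 1.

1.0000


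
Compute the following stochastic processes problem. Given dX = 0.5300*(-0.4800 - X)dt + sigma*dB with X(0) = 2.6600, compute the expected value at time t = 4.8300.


E[X(t)] = mu + (X(0) - mu)*exp(-theta*t)
= -0.4800 + (2.6600 - -0.4800)*exp(-0.5300*4.8300)
= -0.4800 + 3.1400 * 0.0773
= -0.2372

-0.2372


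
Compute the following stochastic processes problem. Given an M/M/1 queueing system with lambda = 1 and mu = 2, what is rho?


rho = lambda/mu
= 1/2
= 0.5000

0.5000


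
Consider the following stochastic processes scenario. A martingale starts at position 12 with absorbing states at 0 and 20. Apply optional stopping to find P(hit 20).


By optional stopping theorem: E(M at tau) = M(0) = 12
P(hit 20)*20 + P(hit 0)*0 = 12
P(hit 20) = (12 - 0)/(20 - 0) = 3/5 = 0.6000

0.6000


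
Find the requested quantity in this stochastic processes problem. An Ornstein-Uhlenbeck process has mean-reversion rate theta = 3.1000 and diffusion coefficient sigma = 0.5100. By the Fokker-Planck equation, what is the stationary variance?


Stationary variance = sigma^2 / (2*theta)
= 0.5100^2 / (2*3.1000)
= 0.2601 / 6.2000
= 0.0420

0.0420


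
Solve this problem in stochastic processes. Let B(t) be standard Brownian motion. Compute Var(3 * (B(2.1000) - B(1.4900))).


Var(alpha*(B(t)-B(s))) = alpha^2 * (t-s)
= 3^2 * (2.1000 - 1.4900)
= 9 * 0.6100
= 5.4900

5.4900


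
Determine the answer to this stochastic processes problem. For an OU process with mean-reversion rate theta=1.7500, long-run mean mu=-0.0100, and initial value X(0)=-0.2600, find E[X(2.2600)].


E[X(t)] = mu + (X(0) - mu)*exp(-theta*t)
= -0.0100 + (-0.2600 - -0.0100)*exp(-1.7500*2.2600)
= -0.0100 + -0.2500 * 0.0192
= -0.0148

-0.0148


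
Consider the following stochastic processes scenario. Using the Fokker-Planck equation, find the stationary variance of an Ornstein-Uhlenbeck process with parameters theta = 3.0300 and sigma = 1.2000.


Stationary variance = sigma^2 / (2*theta)
= 1.2000^2 / (2*3.0300)
= 1.4400 / 6.0600
= 0.2376

0.2376


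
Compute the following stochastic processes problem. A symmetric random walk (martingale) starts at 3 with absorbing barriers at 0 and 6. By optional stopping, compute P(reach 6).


By optional stopping theorem: E(M at tau) = M(0) = 3
P(hit 6)*6 + P(hit 0)*0 = 3
P(hit 6) = (3 - 0)/(6 - 0) = 1/2 = 0.5000

0.5000


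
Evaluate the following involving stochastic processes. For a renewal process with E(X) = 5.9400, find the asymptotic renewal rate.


Long-run renewal rate = 1/E(X)
= 1/5.9400
= 0.1684

0.1684


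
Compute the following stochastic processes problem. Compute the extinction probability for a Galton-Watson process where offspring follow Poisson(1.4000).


Since mu = 1.4000 > 1, extinction prob q < 1.
Solve s = exp(mu*(s-1)) iteratively.
q = 0.4890

0.4890


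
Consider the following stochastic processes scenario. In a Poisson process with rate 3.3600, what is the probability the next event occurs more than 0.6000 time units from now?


P(X > t) = exp(-lambda * t)
= exp(-3.3600 * 0.6000)
= exp(-2.0160) = 0.1332

0.1332


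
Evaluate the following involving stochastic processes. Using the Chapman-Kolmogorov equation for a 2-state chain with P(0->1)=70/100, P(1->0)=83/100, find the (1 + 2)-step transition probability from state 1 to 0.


P^3 = P^1 * P^2
Computing via matrix multiplication of the transition matrix.
Entry (1,0) of P^3 = 0.6232

0.6232


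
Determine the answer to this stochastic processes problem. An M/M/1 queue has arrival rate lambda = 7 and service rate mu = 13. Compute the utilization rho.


rho = lambda/mu
= 7/13
= 0.5385

0.5385


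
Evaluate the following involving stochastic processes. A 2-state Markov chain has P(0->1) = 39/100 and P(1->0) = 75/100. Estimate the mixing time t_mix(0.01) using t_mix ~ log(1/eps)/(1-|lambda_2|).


lambda_2 = |1 - p01 - p10| = |1 - 0.3900 - 0.7500| = 0.1400
t_mix ~ log(1/eps)/(1 - |lambda_2|)
= log(100)/(1 - 0.1400) = 4.6052/0.8600
= 5.3548

5.3548


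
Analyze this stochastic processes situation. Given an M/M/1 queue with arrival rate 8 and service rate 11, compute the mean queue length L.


rho = 8/11 = 0.7273
L = rho/(1-rho)
= 0.7273/0.2727
= 2.6667

2.6667


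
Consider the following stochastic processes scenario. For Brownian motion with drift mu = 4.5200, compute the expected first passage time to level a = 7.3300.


Expected first passage time = a/mu
= 7.3300/4.5200
= 1.6217

1.6217


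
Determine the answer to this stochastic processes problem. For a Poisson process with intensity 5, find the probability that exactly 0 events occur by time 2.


P(N(t)=k) = (lambda*t)^k * exp(-lambda*t) / k!
lambda*t = 10
= 10^0 * exp(-10) / 0!
= 1 * 4.5400e-05 / 1
= 4.5400e-05

4.5400e-05


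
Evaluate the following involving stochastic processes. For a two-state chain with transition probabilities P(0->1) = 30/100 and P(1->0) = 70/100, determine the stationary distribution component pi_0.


Stationary distribution: pi_0 = p10/(p01+p10), pi_1 = p01/(p01+p10)
p01 = 0.3000, p10 = 0.7000
pi_0 = 0.7000

0.7000


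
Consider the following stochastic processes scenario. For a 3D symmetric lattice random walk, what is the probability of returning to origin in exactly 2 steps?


P(return in 2 steps) = P(reverse first step) = 1/(2d)
= 1/6
= 0.1667

0.1667


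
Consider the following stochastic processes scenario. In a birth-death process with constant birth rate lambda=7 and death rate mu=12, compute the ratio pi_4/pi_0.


For birth-death process, pi_n/pi_0 = (lambda/mu)^n
= (7/12)^4
= 0.1158

0.1158


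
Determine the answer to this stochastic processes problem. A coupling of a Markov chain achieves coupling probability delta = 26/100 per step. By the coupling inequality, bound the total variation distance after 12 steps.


TV distance bound <= (1-delta)^n
= (1 - 0.2600)^12
= 0.7400^12
= 0.0270

0.0270


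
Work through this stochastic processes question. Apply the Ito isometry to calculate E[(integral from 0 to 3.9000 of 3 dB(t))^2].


By Ito isometry: E[(int f dB)^2] = int f^2 dt
= 3^2 * 3.9000
= 9 * 3.9000 = 35.1000

35.1000


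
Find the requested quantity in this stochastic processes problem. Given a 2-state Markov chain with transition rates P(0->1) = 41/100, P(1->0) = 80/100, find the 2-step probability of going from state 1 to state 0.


Computing P^2 by matrix multiplication.
P = [[0.5900, 0.4100], [0.8000, 0.2000]]
After raising P to the power 2:
P^2(1,0) = 0.6320

0.6320


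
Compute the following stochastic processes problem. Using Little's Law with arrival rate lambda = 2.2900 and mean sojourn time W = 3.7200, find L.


Little's Law: L = lambda * W
= 2.2900 * 3.7200
= 8.5188

8.5188


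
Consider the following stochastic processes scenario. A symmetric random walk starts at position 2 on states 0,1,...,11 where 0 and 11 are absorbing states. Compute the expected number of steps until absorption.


For symmetric RW on 0,...,N with absorbing barriers, E(i) = i*(N-i)
E(2) = 2 * 9 = 18

18


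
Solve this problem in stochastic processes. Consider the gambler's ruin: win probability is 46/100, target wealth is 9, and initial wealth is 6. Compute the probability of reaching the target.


Gambler's ruin formula:
r = q/p = 0.5400/0.4600 = 1.1739
P(win) = (1 - r^i)/(1 - r^N)
= (1 - 1.1739^6)/(1 - 1.1739^9)
= 0.5001

0.5001


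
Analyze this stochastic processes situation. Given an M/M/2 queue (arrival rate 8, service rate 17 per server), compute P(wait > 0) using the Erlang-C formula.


a = lambda/mu = 0.4706
rho = a/c = 0.2353
Erlang-C formula applied:
C(c,a) = 0.0896

0.0896


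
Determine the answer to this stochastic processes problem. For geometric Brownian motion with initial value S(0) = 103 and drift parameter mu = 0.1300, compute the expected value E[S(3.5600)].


E[S(t)] = S(0) * exp(mu * t)
= 103 * exp(0.1300 * 3.5600)
= 103 * 1.5885
= 163.6171

163.6171


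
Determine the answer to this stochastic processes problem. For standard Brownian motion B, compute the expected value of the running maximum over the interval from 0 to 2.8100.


E(max B(s)) = sqrt(2t/pi)
= sqrt(2*2.8100/pi)
= sqrt(1.7889)
= 1.3375

1.3375


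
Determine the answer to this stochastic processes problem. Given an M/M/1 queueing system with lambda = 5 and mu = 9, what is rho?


rho = lambda/mu
= 5/9
= 0.5556

0.5556


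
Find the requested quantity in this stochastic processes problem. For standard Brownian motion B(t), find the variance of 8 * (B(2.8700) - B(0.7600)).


Var(alpha*(B(t)-B(s))) = alpha^2 * (t-s)
= 8^2 * (2.8700 - 0.7600)
= 64 * 2.1100
= 135.0400

135.0400


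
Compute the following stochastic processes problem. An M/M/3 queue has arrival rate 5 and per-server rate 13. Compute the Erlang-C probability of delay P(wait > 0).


a = lambda/mu = 0.3846
rho = a/c = 0.1282
Erlang-C formula applied:
C(c,a) = 0.0074

0.0074


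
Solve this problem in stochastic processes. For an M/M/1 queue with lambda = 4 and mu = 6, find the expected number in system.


rho = 4/6 = 0.6667
L = rho/(1-rho)
= 0.6667/0.3333
= 2.0000

2.0000


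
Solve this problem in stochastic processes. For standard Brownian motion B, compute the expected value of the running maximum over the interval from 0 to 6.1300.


E(max B(s)) = sqrt(2t/pi)
= sqrt(2*6.1300/pi)
= sqrt(3.9025)
= 1.9755

1.9755


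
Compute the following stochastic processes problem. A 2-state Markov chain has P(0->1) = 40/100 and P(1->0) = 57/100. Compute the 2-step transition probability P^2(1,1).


Computing P^2 by matrix multiplication.
P = [[0.6000, 0.4000], [0.5700, 0.4300]]
After raising P to the power 2:
P^2(1,1) = 0.4129

0.4129


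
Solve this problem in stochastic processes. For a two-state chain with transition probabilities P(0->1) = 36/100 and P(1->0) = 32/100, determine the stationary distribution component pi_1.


Stationary distribution: pi_0 = p10/(p01+p10), pi_1 = p01/(p01+p10)
p01 = 0.3600, p10 = 0.3200
pi_1 = 0.5294

0.5294


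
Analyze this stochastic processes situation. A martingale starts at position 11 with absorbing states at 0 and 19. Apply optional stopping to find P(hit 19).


By optional stopping theorem: E(M at tau) = M(0) = 11
P(hit 19)*19 + P(hit 0)*0 = 11
P(hit 19) = (11 - 0)/(19 - 0) = 11/19 = 0.5789

0.5789


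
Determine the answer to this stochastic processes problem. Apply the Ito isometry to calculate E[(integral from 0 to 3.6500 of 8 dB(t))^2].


By Ito isometry: E[(int f dB)^2] = int f^2 dt
= 8^2 * 3.6500
= 64 * 3.6500 = 233.6000

233.6000


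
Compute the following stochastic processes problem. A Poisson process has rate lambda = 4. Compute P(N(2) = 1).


P(N(t)=k) = (lambda*t)^k * exp(-lambda*t) / k!
lambda*t = 8
= 8^1 * exp(-8) / 1!
= 8 * 3.3546e-04 / 1
= 0.0027

0.0027


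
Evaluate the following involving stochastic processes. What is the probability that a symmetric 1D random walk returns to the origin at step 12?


P(S(12) = 0) = C(12,6) / 4^6
= 924 / 4096
= 0.2256

0.2256


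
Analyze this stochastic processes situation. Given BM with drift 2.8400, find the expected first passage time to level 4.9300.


Expected first passage time = a/mu
= 4.9300/2.8400
= 1.7359

1.7359


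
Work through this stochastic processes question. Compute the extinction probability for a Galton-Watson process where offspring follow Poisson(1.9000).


Since mu = 1.9000 > 1, extinction prob q < 1.
Solve s = exp(mu*(s-1)) iteratively.
q = 0.2328

0.2328


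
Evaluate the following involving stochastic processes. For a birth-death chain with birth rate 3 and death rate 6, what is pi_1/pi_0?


For birth-death process, pi_n/pi_0 = (lambda/mu)^n
= (3/6)^1
= 0.5000

0.5000


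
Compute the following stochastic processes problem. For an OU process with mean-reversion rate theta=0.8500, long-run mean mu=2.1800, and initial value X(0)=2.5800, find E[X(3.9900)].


E[X(t)] = mu + (X(0) - mu)*exp(-theta*t)
= 2.1800 + (2.5800 - 2.1800)*exp(-0.8500*3.9900)
= 2.1800 + 0.4000 * 0.0337
= 2.1935

2.1935


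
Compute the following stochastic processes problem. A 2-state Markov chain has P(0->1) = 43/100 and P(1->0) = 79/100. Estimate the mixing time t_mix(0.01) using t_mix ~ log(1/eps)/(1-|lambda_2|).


lambda_2 = |1 - p01 - p10| = |1 - 0.4300 - 0.7900| = 0.2200
t_mix ~ log(1/eps)/(1 - |lambda_2|)
= log(100)/(1 - 0.2200) = 4.6052/0.7800
= 5.9041

5.9041


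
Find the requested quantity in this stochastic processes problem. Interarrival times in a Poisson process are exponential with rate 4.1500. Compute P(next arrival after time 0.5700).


P(X > t) = exp(-lambda * t)
= exp(-4.1500 * 0.5700)
= exp(-2.3655) = 0.0939

0.0939


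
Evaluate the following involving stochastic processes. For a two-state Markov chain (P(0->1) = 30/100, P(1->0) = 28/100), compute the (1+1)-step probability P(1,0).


P^2 = P^1 * P^1
Computing via matrix multiplication of the transition matrix.
Entry (1,0) of P^2 = 0.3976

0.3976


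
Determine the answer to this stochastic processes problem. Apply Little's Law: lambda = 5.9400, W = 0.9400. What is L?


Little's Law: L = lambda * W
= 5.9400 * 0.9400
= 5.5836

5.5836


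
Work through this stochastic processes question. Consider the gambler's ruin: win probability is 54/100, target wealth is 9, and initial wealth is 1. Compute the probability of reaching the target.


Gambler's ruin formula:
r = q/p = 0.4600/0.5400 = 0.8519
P(win) = (1 - r^i)/(1 - r^N)
= (1 - 0.8519^1)/(1 - 0.8519^9)
= 0.1940

0.1940


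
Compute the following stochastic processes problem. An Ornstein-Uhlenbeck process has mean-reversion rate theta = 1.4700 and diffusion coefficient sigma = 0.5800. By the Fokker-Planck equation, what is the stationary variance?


Stationary variance = sigma^2 / (2*theta)
= 0.5800^2 / (2*1.4700)
= 0.3364 / 2.9400
= 0.1144

0.1144


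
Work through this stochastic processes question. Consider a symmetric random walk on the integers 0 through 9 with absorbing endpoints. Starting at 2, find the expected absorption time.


For symmetric RW on 0,...,N with absorbing barriers, E(i) = i*(N-i)
E(2) = 2 * 7 = 14

14


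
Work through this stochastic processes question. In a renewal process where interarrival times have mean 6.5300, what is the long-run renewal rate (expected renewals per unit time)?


Long-run renewal rate = 1/E(X)
= 1/6.5300
= 0.1531

0.1531


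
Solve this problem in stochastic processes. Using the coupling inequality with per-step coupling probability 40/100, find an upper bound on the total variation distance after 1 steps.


TV distance bound <= (1-delta)^n
= (1 - 0.4000)^1
= 0.6000^1
= 0.6000

0.6000


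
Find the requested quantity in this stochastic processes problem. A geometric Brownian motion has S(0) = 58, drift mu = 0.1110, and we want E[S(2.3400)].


E[S(t)] = S(0) * exp(mu * t)
= 58 * exp(0.1110 * 2.3400)
= 58 * 1.2966
= 75.2024

75.2024


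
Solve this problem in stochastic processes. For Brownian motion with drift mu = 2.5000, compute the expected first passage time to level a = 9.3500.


Expected first passage time = a/mu
= 9.3500/2.5000
= 3.7400

3.7400


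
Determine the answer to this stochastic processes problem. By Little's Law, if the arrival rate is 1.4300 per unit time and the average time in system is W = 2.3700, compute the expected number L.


Little's Law: L = lambda * W
= 1.4300 * 2.3700
= 3.3891

3.3891


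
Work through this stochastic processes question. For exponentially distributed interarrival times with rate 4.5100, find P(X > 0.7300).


P(X > t) = exp(-lambda * t)
= exp(-4.5100 * 0.7300)
= exp(-3.2923) = 0.0372

0.0372


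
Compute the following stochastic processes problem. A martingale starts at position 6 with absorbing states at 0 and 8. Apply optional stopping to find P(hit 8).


By optional stopping theorem: E(M at tau) = M(0) = 6
P(hit 8)*8 + P(hit 0)*0 = 6
P(hit 8) = (6 - 0)/(8 - 0) = 3/4 = 0.7500

0.7500


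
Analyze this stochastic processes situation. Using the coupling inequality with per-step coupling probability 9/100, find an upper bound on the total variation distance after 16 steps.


TV distance bound <= (1-delta)^n
= (1 - 0.0900)^16
= 0.9100^16
= 0.2211

0.2211


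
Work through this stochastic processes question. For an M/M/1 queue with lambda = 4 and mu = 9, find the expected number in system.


rho = 4/9 = 0.4444
L = rho/(1-rho)
= 0.4444/0.5556
= 0.8000

0.8000


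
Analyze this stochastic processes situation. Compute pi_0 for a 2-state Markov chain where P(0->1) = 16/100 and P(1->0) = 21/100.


Stationary distribution: pi_0 = p10/(p01+p10), pi_1 = p01/(p01+p10)
p01 = 0.1600, p10 = 0.2100
pi_0 = 0.5676

0.5676


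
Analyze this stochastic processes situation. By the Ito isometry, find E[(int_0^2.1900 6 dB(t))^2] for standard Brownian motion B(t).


By Ito isometry: E[(int f dB)^2] = int f^2 dt
= 6^2 * 2.1900
= 36 * 2.1900 = 78.8400

78.8400


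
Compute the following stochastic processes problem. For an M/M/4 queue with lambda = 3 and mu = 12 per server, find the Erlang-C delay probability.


a = lambda/mu = 0.2500
rho = a/c = 0.0625
Erlang-C formula applied:
C(c,a) = 1.3521e-04

1.3521e-04


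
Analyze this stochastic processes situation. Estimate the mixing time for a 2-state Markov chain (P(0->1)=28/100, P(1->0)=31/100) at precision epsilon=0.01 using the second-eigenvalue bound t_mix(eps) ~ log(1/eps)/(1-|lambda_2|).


lambda_2 = |1 - p01 - p10| = |1 - 0.2800 - 0.3100| = 0.4100
t_mix ~ log(1/eps)/(1 - |lambda_2|)
= log(100)/(1 - 0.4100) = 4.6052/0.5900
= 7.8054

7.8054


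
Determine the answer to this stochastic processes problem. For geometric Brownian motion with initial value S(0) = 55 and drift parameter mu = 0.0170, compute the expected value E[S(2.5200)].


E[S(t)] = S(0) * exp(mu * t)
= 55 * exp(0.0170 * 2.5200)
= 55 * 1.0438
= 57.4074

57.4074


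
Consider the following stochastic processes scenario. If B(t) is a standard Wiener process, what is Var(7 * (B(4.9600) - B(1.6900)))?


Var(alpha*(B(t)-B(s))) = alpha^2 * (t-s)
= 7^2 * (4.9600 - 1.6900)
= 49 * 3.2700
= 160.2300

160.2300


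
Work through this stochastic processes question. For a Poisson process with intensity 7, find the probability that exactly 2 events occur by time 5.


P(N(t)=k) = (lambda*t)^k * exp(-lambda*t) / k!
lambda*t = 35
= 35^2 * exp(-35) / 2!
= 1225 * 6.3051e-16 / 2
= 3.8619e-13

3.8619e-13


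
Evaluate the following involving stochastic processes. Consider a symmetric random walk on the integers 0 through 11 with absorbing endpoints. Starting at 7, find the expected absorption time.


For symmetric RW on 0,...,N with absorbing barriers, E(i) = i*(N-i)
E(7) = 7 * 4 = 28

28


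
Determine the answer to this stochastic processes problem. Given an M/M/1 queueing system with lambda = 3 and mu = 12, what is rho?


rho = lambda/mu
= 3/12
= 0.2500

0.2500


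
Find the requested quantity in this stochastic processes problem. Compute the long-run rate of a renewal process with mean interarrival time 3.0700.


Long-run renewal rate = 1/E(X)
= 1/3.0700
= 0.3257

0.3257


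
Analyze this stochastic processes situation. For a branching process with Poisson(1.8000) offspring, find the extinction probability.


Since mu = 1.8000 > 1, extinction prob q < 1.
Solve s = exp(mu*(s-1)) iteratively.
q = 0.2676

0.2676


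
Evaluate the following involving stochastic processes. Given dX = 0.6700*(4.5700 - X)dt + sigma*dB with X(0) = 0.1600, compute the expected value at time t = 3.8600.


E[X(t)] = mu + (X(0) - mu)*exp(-theta*t)
= 4.5700 + (0.1600 - 4.5700)*exp(-0.6700*3.8600)
= 4.5700 + -4.4100 * 0.0753
= 4.2379

4.2379


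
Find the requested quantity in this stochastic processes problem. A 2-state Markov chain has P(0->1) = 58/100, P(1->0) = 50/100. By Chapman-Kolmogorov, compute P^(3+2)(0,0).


P^5 = P^3 * P^2
Computing via matrix multiplication of the transition matrix.
Entry (0,0) of P^5 = 0.4630

0.4630


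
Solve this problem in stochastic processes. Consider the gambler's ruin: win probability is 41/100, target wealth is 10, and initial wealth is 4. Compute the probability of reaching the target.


Gambler's ruin formula:
r = q/p = 0.5900/0.4100 = 1.4390
P(win) = (1 - r^i)/(1 - r^N)
= (1 - 1.4390^4)/(1 - 1.4390^10)
= 0.0887

0.0887


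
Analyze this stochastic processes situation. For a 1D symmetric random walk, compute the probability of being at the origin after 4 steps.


P(S(4) = 0) = C(4,2) / 4^2
= 6 / 16
= 0.3750

0.3750


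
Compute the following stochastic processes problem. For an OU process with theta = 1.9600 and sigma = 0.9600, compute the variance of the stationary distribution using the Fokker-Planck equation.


Stationary variance = sigma^2 / (2*theta)
= 0.9600^2 / (2*1.9600)
= 0.9216 / 3.9200
= 0.2351

0.2351


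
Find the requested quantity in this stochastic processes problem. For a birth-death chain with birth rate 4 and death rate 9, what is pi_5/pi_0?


For birth-death process, pi_n/pi_0 = (lambda/mu)^n
= (4/9)^5
= 0.0173

0.0173


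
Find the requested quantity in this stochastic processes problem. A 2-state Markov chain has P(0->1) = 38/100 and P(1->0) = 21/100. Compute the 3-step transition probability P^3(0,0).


Computing P^3 by matrix multiplication.
P = [[0.6200, 0.3800], [0.2100, 0.7900]]
After raising P to the power 3:
P^3(0,0) = 0.4003

0.4003


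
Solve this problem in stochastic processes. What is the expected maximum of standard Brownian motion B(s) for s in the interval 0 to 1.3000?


E(max B(s)) = sqrt(2t/pi)
= sqrt(2*1.3000/pi)
= sqrt(0.8276)
= 0.9097

0.9097


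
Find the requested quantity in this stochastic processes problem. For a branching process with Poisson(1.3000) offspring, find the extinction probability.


Since mu = 1.3000 > 1, extinction prob q < 1.
Solve s = exp(mu*(s-1)) iteratively.
q = 0.5770

0.5770


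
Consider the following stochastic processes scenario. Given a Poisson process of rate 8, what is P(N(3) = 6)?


P(N(t)=k) = (lambda*t)^k * exp(-lambda*t) / k!
lambda*t = 24
= 24^6 * exp(-24) / 6!
= 191102976 * 3.7751e-11 / 720
= 1.0020e-05

1.0020e-05


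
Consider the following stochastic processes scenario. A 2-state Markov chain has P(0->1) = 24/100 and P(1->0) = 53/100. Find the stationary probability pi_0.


Stationary distribution: pi_0 = p10/(p01+p10), pi_1 = p01/(p01+p10)
p01 = 0.2400, p10 = 0.5300
pi_0 = 0.6883

0.6883


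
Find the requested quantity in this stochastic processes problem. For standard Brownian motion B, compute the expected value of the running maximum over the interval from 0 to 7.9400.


E(max B(s)) = sqrt(2t/pi)
= sqrt(2*7.9400/pi)
= sqrt(5.0548)
= 2.2483

2.2483


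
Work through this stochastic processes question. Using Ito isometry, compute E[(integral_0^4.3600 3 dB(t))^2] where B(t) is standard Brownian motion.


By Ito isometry: E[(int f dB)^2] = int f^2 dt
= 3^2 * 4.3600
= 9 * 4.3600 = 39.2400

39.2400


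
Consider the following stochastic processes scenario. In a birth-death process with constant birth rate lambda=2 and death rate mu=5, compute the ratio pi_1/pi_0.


For birth-death process, pi_n/pi_0 = (lambda/mu)^n
= (2/5)^1
= 0.4000

0.4000


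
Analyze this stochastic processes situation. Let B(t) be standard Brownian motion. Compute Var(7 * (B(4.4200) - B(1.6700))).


Var(alpha*(B(t)-B(s))) = alpha^2 * (t-s)
= 7^2 * (4.4200 - 1.6700)
= 49 * 2.7500
= 134.7500

134.7500


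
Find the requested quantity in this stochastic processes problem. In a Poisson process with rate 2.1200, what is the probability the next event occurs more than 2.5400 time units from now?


P(X > t) = exp(-lambda * t)
= exp(-2.1200 * 2.5400)
= exp(-5.3848) = 0.0046

0.0046


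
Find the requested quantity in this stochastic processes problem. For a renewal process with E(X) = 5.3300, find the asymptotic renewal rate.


Long-run renewal rate = 1/E(X)
= 1/5.3300
= 0.1876

0.1876


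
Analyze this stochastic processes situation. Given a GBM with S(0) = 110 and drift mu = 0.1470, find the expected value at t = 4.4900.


E[S(t)] = S(0) * exp(mu * t)
= 110 * exp(0.1470 * 4.4900)
= 110 * 1.9349
= 212.8335

212.8335


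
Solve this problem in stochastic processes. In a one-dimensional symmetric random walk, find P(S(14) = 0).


P(S(14) = 0) = C(14,7) / 4^7
= 3432 / 16384
= 0.2095

0.2095


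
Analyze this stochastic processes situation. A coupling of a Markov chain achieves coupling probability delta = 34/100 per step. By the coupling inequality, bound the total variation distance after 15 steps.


TV distance bound <= (1-delta)^n
= (1 - 0.3400)^15
= 0.6600^15
= 0.0020

0.0020


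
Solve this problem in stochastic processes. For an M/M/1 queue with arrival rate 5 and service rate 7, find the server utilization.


rho = lambda/mu
= 5/7
= 0.7143

0.7143


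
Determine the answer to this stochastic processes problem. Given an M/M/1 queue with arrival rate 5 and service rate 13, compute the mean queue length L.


rho = 5/13 = 0.3846
L = rho/(1-rho)
= 0.3846/0.6154
= 0.6250

0.6250


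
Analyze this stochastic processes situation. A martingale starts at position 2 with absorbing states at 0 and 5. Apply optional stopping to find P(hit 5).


By optional stopping theorem: E(M at tau) = M(0) = 2
P(hit 5)*5 + P(hit 0)*0 = 2
P(hit 5) = (2 - 0)/(5 - 0) = 2/5 = 0.4000

0.4000


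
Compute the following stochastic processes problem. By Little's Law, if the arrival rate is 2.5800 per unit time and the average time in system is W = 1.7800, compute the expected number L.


Little's Law: L = lambda * W
= 2.5800 * 1.7800
= 4.5924

4.5924


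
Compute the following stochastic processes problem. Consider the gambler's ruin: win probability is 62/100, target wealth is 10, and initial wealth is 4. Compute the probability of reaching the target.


Gambler's ruin formula:
r = q/p = 0.3800/0.6200 = 0.6129
P(win) = (1 - r^i)/(1 - r^N)
= (1 - 0.6129^4)/(1 - 0.6129^10)
= 0.8654

0.8654


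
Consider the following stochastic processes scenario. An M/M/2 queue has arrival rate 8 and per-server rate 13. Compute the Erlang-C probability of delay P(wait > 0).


a = lambda/mu = 0.6154
rho = a/c = 0.3077
Erlang-C formula applied:
C(c,a) = 0.1448

0.1448


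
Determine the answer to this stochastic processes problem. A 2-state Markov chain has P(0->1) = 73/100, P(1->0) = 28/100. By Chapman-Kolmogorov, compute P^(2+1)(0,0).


P^3 = P^2 * P^1
Computing via matrix multiplication of the transition matrix.
Entry (0,0) of P^3 = 0.2772

0.2772


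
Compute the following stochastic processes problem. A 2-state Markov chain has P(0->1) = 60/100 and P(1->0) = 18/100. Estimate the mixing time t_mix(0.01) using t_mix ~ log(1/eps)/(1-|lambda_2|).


lambda_2 = |1 - p01 - p10| = |1 - 0.6000 - 0.1800| = 0.2200
t_mix ~ log(1/eps)/(1 - |lambda_2|)
= log(100)/(1 - 0.2200) = 4.6052/0.7800
= 5.9041

5.9041


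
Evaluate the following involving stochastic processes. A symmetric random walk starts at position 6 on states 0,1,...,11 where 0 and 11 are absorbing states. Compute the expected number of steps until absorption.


For symmetric RW on 0,...,N with absorbing barriers, E(i) = i*(N-i)
E(6) = 6 * 5 = 30

30


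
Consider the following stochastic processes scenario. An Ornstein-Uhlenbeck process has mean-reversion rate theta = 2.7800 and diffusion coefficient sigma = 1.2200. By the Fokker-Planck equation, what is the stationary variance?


Stationary variance = sigma^2 / (2*theta)
= 1.2200^2 / (2*2.7800)
= 1.4884 / 5.5600
= 0.2677

0.2677


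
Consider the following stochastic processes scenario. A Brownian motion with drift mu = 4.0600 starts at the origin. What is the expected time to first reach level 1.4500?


Expected first passage time = a/mu
= 1.4500/4.0600
= 0.3571

0.3571


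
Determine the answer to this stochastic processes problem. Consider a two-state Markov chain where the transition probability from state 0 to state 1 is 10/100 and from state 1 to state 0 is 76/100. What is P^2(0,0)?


Computing P^2 by matrix multiplication.
P = [[0.9000, 0.1000], [0.7600, 0.2400]]
After raising P to the power 2:
P^2(0,0) = 0.8860

0.8860


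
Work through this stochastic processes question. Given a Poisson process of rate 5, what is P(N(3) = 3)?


P(N(t)=k) = (lambda*t)^k * exp(-lambda*t) / k!
lambda*t = 15
= 15^3 * exp(-15) / 3!
= 3375 * 3.0590e-07 / 6
= 1.7207e-04

1.7207e-04


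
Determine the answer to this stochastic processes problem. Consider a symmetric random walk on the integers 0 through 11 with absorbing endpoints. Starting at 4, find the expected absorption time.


For symmetric RW on 0,...,N with absorbing barriers, E(i) = i*(N-i)
E(4) = 4 * 7 = 28

28


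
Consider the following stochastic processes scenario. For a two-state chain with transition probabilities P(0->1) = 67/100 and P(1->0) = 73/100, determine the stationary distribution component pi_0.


Stationary distribution: pi_0 = p10/(p01+p10), pi_1 = p01/(p01+p10)
p01 = 0.6700, p10 = 0.7300
pi_0 = 0.5214

0.5214


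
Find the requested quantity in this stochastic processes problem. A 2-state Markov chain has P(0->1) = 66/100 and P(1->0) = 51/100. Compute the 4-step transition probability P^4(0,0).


Computing P^4 by matrix multiplication.
P = [[0.3400, 0.6600], [0.5100, 0.4900]]
After raising P to the power 4:
P^4(0,0) = 0.4364

0.4364


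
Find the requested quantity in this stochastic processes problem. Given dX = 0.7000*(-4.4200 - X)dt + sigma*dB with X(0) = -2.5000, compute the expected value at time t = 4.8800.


E[X(t)] = mu + (X(0) - mu)*exp(-theta*t)
= -4.4200 + (-2.5000 - -4.4200)*exp(-0.7000*4.8800)
= -4.4200 + 1.9200 * 0.0328
= -4.3569

-4.3569


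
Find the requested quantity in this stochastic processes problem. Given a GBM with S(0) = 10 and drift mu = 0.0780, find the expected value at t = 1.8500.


E[S(t)] = S(0) * exp(mu * t)
= 10 * exp(0.0780 * 1.8500)
= 10 * 1.1552
= 11.5523

11.5523


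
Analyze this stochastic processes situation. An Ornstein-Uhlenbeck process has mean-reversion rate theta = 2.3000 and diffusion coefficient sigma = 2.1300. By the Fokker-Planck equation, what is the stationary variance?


Stationary variance = sigma^2 / (2*theta)
= 2.1300^2 / (2*2.3000)
= 4.5369 / 4.6000
= 0.9863

0.9863


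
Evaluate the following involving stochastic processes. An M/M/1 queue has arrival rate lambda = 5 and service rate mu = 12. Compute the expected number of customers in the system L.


rho = 5/12 = 0.4167
L = rho/(1-rho)
= 0.4167/0.5833
= 0.7143

0.7143


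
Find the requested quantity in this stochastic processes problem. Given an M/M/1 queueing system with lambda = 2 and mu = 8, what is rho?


rho = lambda/mu
= 2/8
= 0.2500

0.2500


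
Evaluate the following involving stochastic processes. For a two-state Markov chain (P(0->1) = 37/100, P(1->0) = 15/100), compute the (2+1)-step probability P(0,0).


P^3 = P^2 * P^1
Computing via matrix multiplication of the transition matrix.
Entry (0,0) of P^3 = 0.3672

0.3672


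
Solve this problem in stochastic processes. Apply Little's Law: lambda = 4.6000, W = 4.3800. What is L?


Little's Law: L = lambda * W
= 4.6000 * 4.3800
= 20.1480

20.1480


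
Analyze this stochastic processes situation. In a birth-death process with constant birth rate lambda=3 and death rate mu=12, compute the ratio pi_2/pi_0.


For birth-death process, pi_n/pi_0 = (lambda/mu)^n
= (3/12)^2
= 0.0625

0.0625


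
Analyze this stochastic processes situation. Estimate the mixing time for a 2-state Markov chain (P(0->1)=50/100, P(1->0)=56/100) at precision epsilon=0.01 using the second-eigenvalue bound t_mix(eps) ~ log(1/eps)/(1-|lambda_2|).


lambda_2 = |1 - p01 - p10| = |1 - 0.5000 - 0.5600| = 0.0600
t_mix ~ log(1/eps)/(1 - |lambda_2|)
= log(100)/(1 - 0.0600) = 4.6052/0.9400
= 4.8991

4.8991
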